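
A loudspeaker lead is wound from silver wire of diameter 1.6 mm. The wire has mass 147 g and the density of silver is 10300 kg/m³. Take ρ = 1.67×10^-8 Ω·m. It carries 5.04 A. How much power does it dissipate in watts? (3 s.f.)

1.50 W

A = π(d/2)² = π(8.0000e-04 m)² = 2.0106e-06 m²
L = m/(density·A) = 0.147/(10300×2.0106e-06) = 7.098 m
R = ρL/A = (1.67×10^-8)(7.098)/(2.0106e-06) = 0.05896 Ω
P = I²R = (5.04)² × 0.05896 = 1.50 W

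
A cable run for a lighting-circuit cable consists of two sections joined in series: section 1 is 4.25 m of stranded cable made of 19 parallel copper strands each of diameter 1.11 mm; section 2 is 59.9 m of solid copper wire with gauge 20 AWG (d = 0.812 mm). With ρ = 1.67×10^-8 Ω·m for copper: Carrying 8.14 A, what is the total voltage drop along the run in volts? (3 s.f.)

Section 1: A_strand = π(5.5500e-04)² = 9.677e-07 m²; R₁ = ρL/(N·A_s) = (1.67×10^-8)(4.25)/(19×9.677e-07) = 0.00386 Ω
Section 2: A = π(0.812/2 mm)² = π(4.0600e-04 m)² = 5.178e-07 m²
R₂ = (1.67×10^-8)(59.9)/(5.178e-07) = 1.932 Ω
R = R₁ + R₂ = 1.936 Ω
V = IR = 8.14 × 1.936 = 15.8 V

15.8 V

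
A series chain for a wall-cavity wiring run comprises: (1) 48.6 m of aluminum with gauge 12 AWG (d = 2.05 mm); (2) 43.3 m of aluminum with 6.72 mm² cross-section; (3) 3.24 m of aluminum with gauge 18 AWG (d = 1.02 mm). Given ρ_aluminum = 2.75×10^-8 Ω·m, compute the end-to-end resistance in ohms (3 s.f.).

Seg 1: A = π(2.05/2 mm)² = π(1.0250e-03 m)² = 3.301e-06 m²
R_1 = (2.75×10^-8)(48.6)/(3.301e-06) = 0.4049 Ω
Seg 2: A = 6.72 mm² = 6.720e-06 m²
R_2 = (2.75×10^-8)(43.3)/(6.720e-06) = 0.1772 Ω
Seg 3: A = π(1.02/2 mm)² = π(5.1000e-04 m)² = 8.171e-07 m²
R_3 = (2.75×10^-8)(3.24)/(8.171e-07) = 0.109 Ω
R_total = R_1 + R_2 + R_3 = 0.691 Ω

0.691 Ω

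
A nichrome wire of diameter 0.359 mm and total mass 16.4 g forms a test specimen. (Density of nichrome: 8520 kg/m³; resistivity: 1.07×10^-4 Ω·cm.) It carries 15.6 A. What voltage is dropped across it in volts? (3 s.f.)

3140 V

ρ = 1.07×10^-4 Ω·cm = 1.07×10^-6 Ω·m
A = π(d/2)² = π(1.7950e-04 m)² = 1.0122e-07 m²
L = m/(density·A) = 0.0164/(8520×1.0122e-07) = 19.02 m
R = ρL/A = (1.07×10^-6)(19.02)/(1.0122e-07) = 201 Ω
V = IR = 15.6 × 201 = 3140 V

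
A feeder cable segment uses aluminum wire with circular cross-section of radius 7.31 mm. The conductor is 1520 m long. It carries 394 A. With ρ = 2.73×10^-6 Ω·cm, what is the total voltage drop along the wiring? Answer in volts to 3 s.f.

97.4 V

ρ = 2.73×10^-6 Ω·cm = 2.73×10^-8 Ω·m
A = πr² = π(7.3100e-03 m)² = 1.679e-04 m²
R = ρL/A = (2.73×10^-8)(1520)/(1.679e-04) = 0.2472 Ω
V = IR = 394 × 0.2472 = 97.4 V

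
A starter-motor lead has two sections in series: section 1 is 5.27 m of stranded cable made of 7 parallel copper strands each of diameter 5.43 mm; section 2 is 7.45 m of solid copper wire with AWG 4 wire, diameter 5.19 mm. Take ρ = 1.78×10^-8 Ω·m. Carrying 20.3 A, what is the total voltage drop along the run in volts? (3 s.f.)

0.139 V

Section 1: A_strand = π(2.7150e-03)² = 2.316e-05 m²; R₁ = ρL/(N·A_s) = (1.78×10^-8)(5.27)/(7×2.316e-05) = 5.787×10^-4 Ω
Section 2: A = π(5.19/2 mm)² = π(2.5950e-03 m)² = 2.116e-05 m²
R₂ = (1.78×10^-8)(7.45)/(2.116e-05) = 0.006268 Ω
R = R₁ + R₂ = 0.006847 Ω
V = IR = 20.3 × 0.006847 = 0.139 V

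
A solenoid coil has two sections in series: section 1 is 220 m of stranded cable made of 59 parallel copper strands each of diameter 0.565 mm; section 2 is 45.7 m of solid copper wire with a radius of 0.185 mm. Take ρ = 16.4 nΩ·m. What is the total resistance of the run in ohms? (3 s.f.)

ρ = 16.4 nΩ·m = 1.64×10^-8 Ω·m
Section 1: A_strand = π(2.8250e-04)² = 2.507e-07 m²; R₁ = ρL/(N·A_s) = (1.64×10^-8)(220)/(59×2.507e-07) = 0.2439 Ω
Section 2: A = πr² = π(1.8500e-04 m)² = 1.075e-07 m²
R₂ = (1.64×10^-8)(45.7)/(1.075e-07) = 6.971 Ω
R = R₁ + R₂ = 7.21 Ω

7.21 Ω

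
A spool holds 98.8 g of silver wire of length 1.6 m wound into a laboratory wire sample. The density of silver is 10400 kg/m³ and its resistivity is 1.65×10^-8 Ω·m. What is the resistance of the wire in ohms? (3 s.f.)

A = m/(density·L) = 0.0988/(10400×1.6) = 5.9375e-06 m²
R = ρL/A = (1.65×10^-8)(1.6)/(5.9375e-06) = 0.00445 Ω

0.00445 Ω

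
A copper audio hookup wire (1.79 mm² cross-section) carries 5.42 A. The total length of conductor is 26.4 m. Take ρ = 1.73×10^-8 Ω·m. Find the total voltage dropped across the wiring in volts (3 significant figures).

A = 1.79 mm² = 1.790e-06 m²
R = ρL/A = (1.73×10^-8)(26.4)/(1.790e-06) = 0.2552 Ω
V = IR = 5.42 × 0.2552 = 1.38 V

1.38 V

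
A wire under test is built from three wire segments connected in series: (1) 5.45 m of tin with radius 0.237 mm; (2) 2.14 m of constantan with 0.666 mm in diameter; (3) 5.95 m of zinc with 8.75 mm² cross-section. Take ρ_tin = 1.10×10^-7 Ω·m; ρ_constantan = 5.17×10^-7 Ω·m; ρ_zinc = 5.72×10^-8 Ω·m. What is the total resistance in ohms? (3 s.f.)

6.61 Ω

Seg 1: A = πr² = π(2.3700e-04 m)² = 1.765e-07 m²
R_1 = (1.10×10^-7)(5.45)/(1.765e-07) = 3.397 Ω
Seg 2: A = π(d/2)² = π(3.3300e-04 m)² = 3.484e-07 m²
R_2 = (5.17×10^-7)(2.14)/(3.484e-07) = 3.176 Ω
Seg 3: A = 8.75 mm² = 8.750e-06 m²
R_3 = (5.72×10^-8)(5.95)/(8.750e-06) = 0.0389 Ω
R_total = R_1 + R_2 + R_3 = 6.61 Ω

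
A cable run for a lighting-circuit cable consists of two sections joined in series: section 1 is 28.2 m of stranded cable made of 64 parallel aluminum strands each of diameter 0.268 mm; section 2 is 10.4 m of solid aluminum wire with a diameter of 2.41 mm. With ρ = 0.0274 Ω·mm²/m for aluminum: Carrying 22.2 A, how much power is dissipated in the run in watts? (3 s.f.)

136 W

ρ = 0.0274 Ω·mm²/m = 2.74×10^-8 Ω·m
Section 1: A_strand = π(1.3400e-04)² = 5.641e-08 m²; R₁ = ρL/(N·A_s) = (2.74×10^-8)(28.2)/(64×5.641e-08) = 0.214 Ω
Section 2: A = π(d/2)² = π(1.2050e-03 m)² = 4.562e-06 m²
R₂ = (2.74×10^-8)(10.4)/(4.562e-06) = 0.06247 Ω
R = R₁ + R₂ = 0.2765 Ω
P = I²R = (22.2)² × 0.2765 = 136 W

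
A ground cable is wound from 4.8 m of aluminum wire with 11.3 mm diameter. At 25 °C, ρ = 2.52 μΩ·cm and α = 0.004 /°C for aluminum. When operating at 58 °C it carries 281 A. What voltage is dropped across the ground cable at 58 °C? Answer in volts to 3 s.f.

0.384 V

ρ = 2.52 μΩ·cm = 2.52×10^-8 Ω·m
A = π(d/2)² = π(5.6500e-03 m)² = 1.003e-04 m²
R₍25₎ = ρL/A = (2.52×10^-8)(4.8)/(1.003e-04) = 0.001206 Ω
R₍58₎ = R₍25₎(1 + αΔT) = 0.001206 × (1 + 0.004×33) = 0.001365 Ω
V = IR = 281 × 0.001365 = 0.384 V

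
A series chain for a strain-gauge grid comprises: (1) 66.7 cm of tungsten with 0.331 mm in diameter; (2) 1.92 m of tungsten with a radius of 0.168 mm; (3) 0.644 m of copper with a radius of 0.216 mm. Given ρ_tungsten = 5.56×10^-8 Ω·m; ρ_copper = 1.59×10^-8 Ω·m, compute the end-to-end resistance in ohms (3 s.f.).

Seg 1: A = π(d/2)² = π(1.6550e-04 m)² = 8.605e-08 m²
R_1 = (5.56×10^-8)(0.667)/(8.605e-08) = 0.431 Ω
Seg 2: A = πr² = π(1.6800e-04 m)² = 8.867e-08 m²
R_2 = (5.56×10^-8)(1.92)/(8.867e-08) = 1.204 Ω
Seg 3: A = πr² = π(2.1600e-04 m)² = 1.466e-07 m²
R_3 = (1.59×10^-8)(0.644)/(1.466e-07) = 0.06986 Ω
R_total = R_1 + R_2 + R_3 = 1.70 Ω

1.70 Ω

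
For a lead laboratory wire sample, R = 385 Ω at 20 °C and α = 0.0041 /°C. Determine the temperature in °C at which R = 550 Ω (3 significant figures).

R = R₀(1 + α(T − T₀)) ⇒ T = T₀ + (R/R₀ − 1)/α
T = 20 + (550/385 − 1)/0.0041 = 20 + (0.4286)/0.0041 = 125 °C

125 °C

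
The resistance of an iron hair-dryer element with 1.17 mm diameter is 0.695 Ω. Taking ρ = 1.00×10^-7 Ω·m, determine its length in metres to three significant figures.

A = π(d/2)² = π(5.8500e-04 m)² = 1.075e-06 m²
L = RA/ρ = (0.695)(1.075e-06)/(1.00×10^-7) = 7.47 m

7.47 m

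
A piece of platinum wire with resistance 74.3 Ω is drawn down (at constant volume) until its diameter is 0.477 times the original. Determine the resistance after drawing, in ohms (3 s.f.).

Volume constant ⇒ L' = L/r² with r = 0.477. R' = ρL'/A' = ρ(L/r²)/(πr²d₀²/4) = R/r⁴.
R' = 19.32 × 74.3 = 1440 Ω

1440 Ω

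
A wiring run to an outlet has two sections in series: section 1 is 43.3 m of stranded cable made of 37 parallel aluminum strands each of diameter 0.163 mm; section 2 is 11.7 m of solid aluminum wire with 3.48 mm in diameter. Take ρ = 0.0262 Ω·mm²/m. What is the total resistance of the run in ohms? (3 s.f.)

ρ = 0.0262 Ω·mm²/m = 2.62×10^-8 Ω·m
Section 1: A_strand = π(8.1500e-05)² = 2.087e-08 m²; R₁ = ρL/(N·A_s) = (2.62×10^-8)(43.3)/(37×2.087e-08) = 1.469 Ω
Section 2: A = π(d/2)² = π(1.7400e-03 m)² = 9.511e-06 m²
R₂ = (2.62×10^-8)(11.7)/(9.511e-06) = 0.03223 Ω
R = R₁ + R₂ = 1.50 Ω

1.50 Ω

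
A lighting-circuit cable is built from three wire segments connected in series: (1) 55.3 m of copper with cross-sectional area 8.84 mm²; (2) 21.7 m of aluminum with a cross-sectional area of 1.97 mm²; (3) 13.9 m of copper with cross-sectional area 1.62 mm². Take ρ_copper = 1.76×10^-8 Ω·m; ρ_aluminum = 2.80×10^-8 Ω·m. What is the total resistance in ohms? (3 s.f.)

Seg 1: A = 8.84 mm² = 8.840e-06 m²
R_1 = (1.76×10^-8)(55.3)/(8.840e-06) = 0.1101 Ω
Seg 2: A = 1.97 mm² = 1.970e-06 m²
R_2 = (2.80×10^-8)(21.7)/(1.970e-06) = 0.3084 Ω
Seg 3: A = 1.62 mm² = 1.620e-06 m²
R_3 = (1.76×10^-8)(13.9)/(1.620e-06) = 0.151 Ω
R_total = R_1 + R_2 + R_3 = 0.570 Ω

0.570 Ω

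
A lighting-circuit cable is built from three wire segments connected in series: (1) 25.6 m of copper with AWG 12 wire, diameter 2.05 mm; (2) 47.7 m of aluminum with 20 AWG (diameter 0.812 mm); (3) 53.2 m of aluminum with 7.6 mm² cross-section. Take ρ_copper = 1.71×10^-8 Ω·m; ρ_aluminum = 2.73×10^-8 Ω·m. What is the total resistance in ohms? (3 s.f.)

Seg 1: A = π(2.05/2 mm)² = π(1.0250e-03 m)² = 3.301e-06 m²
R_1 = (1.71×10^-8)(25.6)/(3.301e-06) = 0.1326 Ω
Seg 2: A = π(0.812/2 mm)² = π(4.0600e-04 m)² = 5.178e-07 m²
R_2 = (2.73×10^-8)(47.7)/(5.178e-07) = 2.515 Ω
Seg 3: A = 7.6 mm² = 7.600e-06 m²
R_3 = (2.73×10^-8)(53.2)/(7.600e-06) = 0.1911 Ω
R_total = R_1 + R_2 + R_3 = 2.84 Ω

2.84 Ω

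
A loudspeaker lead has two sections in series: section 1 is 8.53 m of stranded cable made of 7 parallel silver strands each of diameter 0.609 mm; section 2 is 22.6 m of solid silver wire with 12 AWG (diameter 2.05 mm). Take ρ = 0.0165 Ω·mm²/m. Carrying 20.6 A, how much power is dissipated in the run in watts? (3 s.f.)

ρ = 0.0165 Ω·mm²/m = 1.65×10^-8 Ω·m
Section 1: A_strand = π(3.0450e-04)² = 2.913e-07 m²; R₁ = ρL/(N·A_s) = (1.65×10^-8)(8.53)/(7×2.913e-07) = 0.06903 Ω
Section 2: A = π(2.05/2 mm)² = π(1.0250e-03 m)² = 3.301e-06 m²
R₂ = (1.65×10^-8)(22.6)/(3.301e-06) = 0.113 Ω
R = R₁ + R₂ = 0.182 Ω
P = I²R = (20.6)² × 0.182 = 77.2 W

77.2 W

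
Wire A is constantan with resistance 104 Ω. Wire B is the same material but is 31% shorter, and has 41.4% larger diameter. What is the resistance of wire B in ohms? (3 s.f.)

R ∝ L/d², so R_B/R_A = (1 − 31/100) × (1 + 41.4/100)⁻²
= 0.69 × 0.5001 = 0.3451
R_B = 0.3451 × 104 = 35.9 Ω

35.9 Ω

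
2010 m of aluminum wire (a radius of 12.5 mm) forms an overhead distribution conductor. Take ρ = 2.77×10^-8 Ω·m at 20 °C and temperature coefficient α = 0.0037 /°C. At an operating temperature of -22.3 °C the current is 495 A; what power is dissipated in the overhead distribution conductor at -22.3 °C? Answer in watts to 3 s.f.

A = πr² = π(1.2500e-02 m)² = 4.909e-04 m²
R₍20₎ = ρL/A = (2.77×10^-8)(2010)/(4.909e-04) = 0.1134 Ω
R₍-22.3₎ = R₍20₎(1 + αΔT) = 0.1134 × (1 + 0.0037×-42.3) = 0.09567 Ω
P = I²R = (495)² × 0.09567 = 23400 W

23400 W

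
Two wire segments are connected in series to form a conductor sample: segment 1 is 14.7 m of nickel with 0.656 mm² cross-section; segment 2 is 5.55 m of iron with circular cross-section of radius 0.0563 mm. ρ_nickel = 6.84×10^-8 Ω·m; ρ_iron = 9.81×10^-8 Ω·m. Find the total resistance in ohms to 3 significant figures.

Segment 1: A = 0.656 mm² = 6.560e-07 m²
R₁ = ρL/A = (6.84×10^-8)(14.7)/(6.560e-07) = 1.533 Ω
Segment 2: A = πr² = π(5.6300e-05 m)² = 9.958e-09 m²
R₂ = (9.81×10^-8)(5.55)/(9.958e-09) = 54.68 Ω
R = R₁ + R₂ = 56.2 Ω

56.2 Ω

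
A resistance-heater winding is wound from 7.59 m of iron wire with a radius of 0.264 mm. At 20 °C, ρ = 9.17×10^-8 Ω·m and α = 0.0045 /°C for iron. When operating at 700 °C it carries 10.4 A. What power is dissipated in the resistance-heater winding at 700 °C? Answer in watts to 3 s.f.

A = πr² = π(2.6400e-04 m)² = 2.190e-07 m²
R₍20₎ = ρL/A = (9.17×10^-8)(7.59)/(2.190e-07) = 3.179 Ω
R₍700₎ = R₍20₎(1 + αΔT) = 3.179 × (1 + 0.0045×680) = 12.91 Ω
P = I²R = (10.4)² × 12.91 = 1400 W

1400 W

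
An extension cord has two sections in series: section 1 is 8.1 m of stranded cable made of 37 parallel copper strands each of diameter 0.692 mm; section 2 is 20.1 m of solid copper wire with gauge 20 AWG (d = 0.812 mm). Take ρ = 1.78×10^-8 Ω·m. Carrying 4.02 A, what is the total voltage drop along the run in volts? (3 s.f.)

Section 1: A_strand = π(3.4600e-04)² = 3.761e-07 m²; R₁ = ρL/(N·A_s) = (1.78×10^-8)(8.1)/(37×3.761e-07) = 0.01036 Ω
Section 2: A = π(0.812/2 mm)² = π(4.0600e-04 m)² = 5.178e-07 m²
R₂ = (1.78×10^-8)(20.1)/(5.178e-07) = 0.6909 Ω
R = R₁ + R₂ = 0.7013 Ω
V = IR = 4.02 × 0.7013 = 2.82 V

2.82 V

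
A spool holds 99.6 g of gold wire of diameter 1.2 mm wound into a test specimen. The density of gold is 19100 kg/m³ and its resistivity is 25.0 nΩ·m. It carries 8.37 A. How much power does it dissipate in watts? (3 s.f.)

ρ = 25.0 nΩ·m = 2.50×10^-8 Ω·m
A = π(d/2)² = π(6.0000e-04 m)² = 1.1310e-06 m²
L = m/(density·A) = 0.0996/(19100×1.1310e-06) = 4.611 m
R = ρL/A = (2.50×10^-8)(4.611)/(1.1310e-06) = 0.1019 Ω
P = I²R = (8.37)² × 0.1019 = 7.14 W

7.14 W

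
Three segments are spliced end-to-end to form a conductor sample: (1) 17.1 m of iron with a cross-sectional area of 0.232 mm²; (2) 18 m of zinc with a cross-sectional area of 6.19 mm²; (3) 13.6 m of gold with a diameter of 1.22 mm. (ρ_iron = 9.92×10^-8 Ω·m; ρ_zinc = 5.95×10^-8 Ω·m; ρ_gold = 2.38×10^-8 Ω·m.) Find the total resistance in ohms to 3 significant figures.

7.76 Ω

Seg 1: A = 0.232 mm² = 2.320e-07 m²
R_1 = (9.92×10^-8)(17.1)/(2.320e-07) = 7.312 Ω
Seg 2: A = 6.19 mm² = 6.190e-06 m²
R_2 = (5.95×10^-8)(18)/(6.190e-06) = 0.173 Ω
Seg 3: A = π(d/2)² = π(6.1000e-04 m)² = 1.169e-06 m²
R_3 = (2.38×10^-8)(13.6)/(1.169e-06) = 0.2769 Ω
R_total = R_1 + R_2 + R_3 = 7.76 Ω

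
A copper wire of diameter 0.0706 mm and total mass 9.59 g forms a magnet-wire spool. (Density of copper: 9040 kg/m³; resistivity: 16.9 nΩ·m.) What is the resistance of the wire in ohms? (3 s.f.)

1170 Ω

ρ = 16.9 nΩ·m = 1.69×10^-8 Ω·m
A = π(d/2)² = π(3.5300e-05 m)² = 3.9147e-09 m²
L = m/(density·A) = 0.00959/(9040×3.9147e-09) = 271 m
R = ρL/A = (1.69×10^-8)(271)/(3.9147e-09) = 1170 Ω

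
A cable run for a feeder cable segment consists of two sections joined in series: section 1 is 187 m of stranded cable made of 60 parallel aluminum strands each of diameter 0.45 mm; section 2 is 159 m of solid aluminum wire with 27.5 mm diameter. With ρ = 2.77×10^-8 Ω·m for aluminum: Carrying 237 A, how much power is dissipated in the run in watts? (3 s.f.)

Section 1: A_strand = π(2.2500e-04)² = 1.590e-07 m²; R₁ = ρL/(N·A_s) = (2.77×10^-8)(187)/(60×1.590e-07) = 0.5428 Ω
Section 2: A = π(d/2)² = π(1.3750e-02 m)² = 5.940e-04 m²
R₂ = (2.77×10^-8)(159)/(5.940e-04) = 0.007415 Ω
R = R₁ + R₂ = 0.5502 Ω
P = I²R = (237)² × 0.5502 = 30900 W

30900 W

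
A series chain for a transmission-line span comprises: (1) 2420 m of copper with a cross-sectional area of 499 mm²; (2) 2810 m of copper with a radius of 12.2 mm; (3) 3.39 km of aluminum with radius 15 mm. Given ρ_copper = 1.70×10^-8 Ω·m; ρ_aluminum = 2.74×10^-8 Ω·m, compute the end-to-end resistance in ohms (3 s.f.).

0.316 Ω

Seg 1: A = 499 mm² = 4.990e-04 m²
R_1 = (1.70×10^-8)(2420)/(4.990e-04) = 0.08244 Ω
Seg 2: A = πr² = π(1.2200e-02 m)² = 4.676e-04 m²
R_2 = (1.70×10^-8)(2810)/(4.676e-04) = 0.1022 Ω
Seg 3: A = πr² = π(1.5000e-02 m)² = 7.069e-04 m²
R_3 = (2.74×10^-8)(3390)/(7.069e-04) = 0.1314 Ω
R_total = R_1 + R_2 + R_3 = 0.316 Ω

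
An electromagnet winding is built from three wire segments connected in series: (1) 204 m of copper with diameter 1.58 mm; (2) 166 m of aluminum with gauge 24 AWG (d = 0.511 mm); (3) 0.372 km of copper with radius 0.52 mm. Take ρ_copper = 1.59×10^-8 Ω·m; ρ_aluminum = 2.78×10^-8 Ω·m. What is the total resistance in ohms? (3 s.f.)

Seg 1: A = π(d/2)² = π(7.9000e-04 m)² = 1.961e-06 m²
R_1 = (1.59×10^-8)(204)/(1.961e-06) = 1.654 Ω
Seg 2: A = π(0.511/2 mm)² = π(2.5550e-04 m)² = 2.051e-07 m²
R_2 = (2.78×10^-8)(166)/(2.051e-07) = 22.5 Ω
Seg 3: A = πr² = π(5.2000e-04 m)² = 8.495e-07 m²
R_3 = (1.59×10^-8)(372)/(8.495e-07) = 6.963 Ω
R_total = R_1 + R_2 + R_3 = 31.1 Ω

31.1 Ω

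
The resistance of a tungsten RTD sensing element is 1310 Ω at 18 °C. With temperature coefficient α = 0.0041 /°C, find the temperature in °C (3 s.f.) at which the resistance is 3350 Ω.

R = R₀(1 + α(T − T₀)) ⇒ T = T₀ + (R/R₀ − 1)/α
T = 18 + (3350/1310 − 1)/0.0041 = 18 + (1.557)/0.0041 = 398 °C

398 °C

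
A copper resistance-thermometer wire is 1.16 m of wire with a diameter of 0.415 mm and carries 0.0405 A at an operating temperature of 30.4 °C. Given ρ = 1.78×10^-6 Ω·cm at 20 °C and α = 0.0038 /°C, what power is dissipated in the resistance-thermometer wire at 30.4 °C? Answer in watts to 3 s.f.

ρ = 1.78×10^-6 Ω·cm = 1.78×10^-8 Ω·m
A = π(d/2)² = π(2.0750e-04 m)² = 1.353e-07 m²
R₍20₎ = ρL/A = (1.78×10^-8)(1.16)/(1.353e-07) = 0.1526 Ω
R₍30.4₎ = R₍20₎(1 + αΔT) = 0.1526 × (1 + 0.0038×10.4) = 0.1587 Ω
P = I²R = (0.0405)² × 0.1587 = 2.60×10^-4 W

2.60×10^-4 W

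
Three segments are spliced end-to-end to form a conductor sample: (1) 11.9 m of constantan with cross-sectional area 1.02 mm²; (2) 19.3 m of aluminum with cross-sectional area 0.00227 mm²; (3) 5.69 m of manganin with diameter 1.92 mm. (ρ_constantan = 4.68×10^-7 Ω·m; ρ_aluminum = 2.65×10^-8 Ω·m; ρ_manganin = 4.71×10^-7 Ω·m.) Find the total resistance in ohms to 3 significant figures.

232 Ω

Seg 1: A = 1.02 mm² = 1.020e-06 m²
R_1 = (4.68×10^-7)(11.9)/(1.020e-06) = 5.46 Ω
Seg 2: A = 0.00227 mm² = 2.270e-09 m²
R_2 = (2.65×10^-8)(19.3)/(2.270e-09) = 225.3 Ω
Seg 3: A = π(d/2)² = π(9.6000e-04 m)² = 2.895e-06 m²
R_3 = (4.71×10^-7)(5.69)/(2.895e-06) = 0.9256 Ω
R_total = R_1 + R_2 + R_3 = 232 Ω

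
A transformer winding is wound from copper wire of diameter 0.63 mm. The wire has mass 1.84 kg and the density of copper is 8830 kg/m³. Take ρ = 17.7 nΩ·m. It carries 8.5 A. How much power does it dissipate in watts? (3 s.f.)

ρ = 17.7 nΩ·m = 1.77×10^-8 Ω·m
A = π(d/2)² = π(3.1500e-04 m)² = 3.1172e-07 m²
L = m/(density·A) = 1.84/(8830×3.1172e-07) = 668.5 m
R = ρL/A = (1.77×10^-8)(668.5)/(3.1172e-07) = 37.96 Ω
P = I²R = (8.5)² × 37.96 = 2740 W

2740 W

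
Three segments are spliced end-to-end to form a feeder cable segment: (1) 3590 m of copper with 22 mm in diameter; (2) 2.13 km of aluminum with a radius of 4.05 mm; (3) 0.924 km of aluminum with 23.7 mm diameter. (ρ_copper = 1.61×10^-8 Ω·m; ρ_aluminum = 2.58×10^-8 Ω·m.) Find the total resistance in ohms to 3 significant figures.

Seg 1: A = π(d/2)² = π(1.1000e-02 m)² = 3.801e-04 m²
R_1 = (1.61×10^-8)(3590)/(3.801e-04) = 0.152 Ω
Seg 2: A = πr² = π(4.0500e-03 m)² = 5.153e-05 m²
R_2 = (2.58×10^-8)(2130)/(5.153e-05) = 1.066 Ω
Seg 3: A = π(d/2)² = π(1.1850e-02 m)² = 4.412e-04 m²
R_3 = (2.58×10^-8)(924)/(4.412e-04) = 0.05404 Ω
R_total = R_1 + R_2 + R_3 = 1.27 Ω

1.27 Ω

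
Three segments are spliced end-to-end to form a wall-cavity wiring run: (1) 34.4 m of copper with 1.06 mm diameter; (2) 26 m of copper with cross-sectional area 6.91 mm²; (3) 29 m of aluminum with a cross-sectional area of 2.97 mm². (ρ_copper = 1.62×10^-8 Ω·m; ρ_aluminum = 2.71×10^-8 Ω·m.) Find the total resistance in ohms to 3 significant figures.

Seg 1: A = π(d/2)² = π(5.3000e-04 m)² = 8.825e-07 m²
R_1 = (1.62×10^-8)(34.4)/(8.825e-07) = 0.6315 Ω
Seg 2: A = 6.91 mm² = 6.910e-06 m²
R_2 = (1.62×10^-8)(26)/(6.910e-06) = 0.06096 Ω
Seg 3: A = 2.97 mm² = 2.970e-06 m²
R_3 = (2.71×10^-8)(29)/(2.970e-06) = 0.2646 Ω
R_total = R_1 + R_2 + R_3 = 0.957 Ω

0.957 Ω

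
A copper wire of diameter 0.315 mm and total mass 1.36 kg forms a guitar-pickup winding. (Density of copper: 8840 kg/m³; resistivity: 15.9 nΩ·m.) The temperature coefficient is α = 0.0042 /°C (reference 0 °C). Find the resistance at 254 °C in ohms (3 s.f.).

832 Ω

ρ = 15.9 nΩ·m = 1.59×10^-8 Ω·m
A = π(d/2)² = π(1.5750e-04 m)² = 7.7931e-08 m²
L = m/(density·A) = 1.36/(8840×7.7931e-08) = 1974 m
R = ρL/A = (1.59×10^-8)(1974)/(7.7931e-08) = 402.8 Ω
R(254 °C) = 402.8 × (1 + 0.0042×254) = 832 Ω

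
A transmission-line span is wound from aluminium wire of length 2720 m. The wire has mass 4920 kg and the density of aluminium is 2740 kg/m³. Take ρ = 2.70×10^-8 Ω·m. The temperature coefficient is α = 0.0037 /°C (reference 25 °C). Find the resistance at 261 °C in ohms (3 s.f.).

0.208 Ω

A = m/(density·L) = 4920/(2740×2720) = 6.6015e-04 m²
R = ρL/A = (2.70×10^-8)(2720)/(6.6015e-04) = 0.1112 Ω
R(261 °C) = 0.1112 × (1 + 0.0037×236) = 0.208 Ω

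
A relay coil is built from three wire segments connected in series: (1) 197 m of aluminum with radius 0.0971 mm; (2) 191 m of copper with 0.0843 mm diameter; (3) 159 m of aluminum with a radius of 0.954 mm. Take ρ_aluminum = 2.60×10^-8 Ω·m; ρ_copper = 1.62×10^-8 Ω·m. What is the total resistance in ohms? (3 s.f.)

729 Ω

Seg 1: A = πr² = π(9.7100e-05 m)² = 2.962e-08 m²
R_1 = (2.60×10^-8)(197)/(2.962e-08) = 172.9 Ω
Seg 2: A = π(d/2)² = π(4.2150e-05 m)² = 5.581e-09 m²
R_2 = (1.62×10^-8)(191)/(5.581e-09) = 554.4 Ω
Seg 3: A = πr² = π(9.5400e-04 m)² = 2.859e-06 m²
R_3 = (2.60×10^-8)(159)/(2.859e-06) = 1.446 Ω
R_total = R_1 + R_2 + R_3 = 729 Ω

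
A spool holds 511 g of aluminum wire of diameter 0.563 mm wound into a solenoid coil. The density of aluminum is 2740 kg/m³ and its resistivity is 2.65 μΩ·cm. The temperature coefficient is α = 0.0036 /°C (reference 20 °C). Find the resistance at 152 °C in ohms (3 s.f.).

118 Ω

ρ = 2.65 μΩ·cm = 2.65×10^-8 Ω·m
A = π(d/2)² = π(2.8150e-04 m)² = 2.4895e-07 m²
L = m/(density·A) = 0.511/(2740×2.4895e-07) = 749.1 m
R = ρL/A = (2.65×10^-8)(749.1)/(2.4895e-07) = 79.74 Ω
R(152 °C) = 79.74 × (1 + 0.0036×132) = 118 Ω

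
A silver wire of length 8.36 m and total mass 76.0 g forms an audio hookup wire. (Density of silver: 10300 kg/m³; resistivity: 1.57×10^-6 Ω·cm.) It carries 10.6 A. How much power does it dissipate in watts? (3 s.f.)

ρ = 1.57×10^-6 Ω·cm = 1.57×10^-8 Ω·m
A = m/(density·L) = 0.076/(10300×8.36) = 8.8261e-07 m²
R = ρL/A = (1.57×10^-8)(8.36)/(8.8261e-07) = 0.1487 Ω
P = I²R = (10.6)² × 0.1487 = 16.7 W

16.7 W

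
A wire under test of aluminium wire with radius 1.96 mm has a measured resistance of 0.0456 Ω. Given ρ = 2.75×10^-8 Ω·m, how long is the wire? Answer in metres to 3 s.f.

20.0 m

A = πr² = π(1.9600e-03 m)² = 1.207e-05 m²
L = RA/ρ = (0.0456)(1.207e-05)/(2.75×10^-8) = 20.0 m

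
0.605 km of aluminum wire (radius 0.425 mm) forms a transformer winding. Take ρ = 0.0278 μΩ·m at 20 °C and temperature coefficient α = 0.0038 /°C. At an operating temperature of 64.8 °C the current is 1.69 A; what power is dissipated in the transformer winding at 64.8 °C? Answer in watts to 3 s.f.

99.1 W

ρ = 0.0278 μΩ·m = 2.78×10^-8 Ω·m
A = πr² = π(4.2500e-04 m)² = 5.675e-07 m²
R₍20₎ = ρL/A = (2.78×10^-8)(605)/(5.675e-07) = 29.64 Ω
R₍64.8₎ = R₍20₎(1 + αΔT) = 29.64 × (1 + 0.0038×44.8) = 34.69 Ω
P = I²R = (1.69)² × 34.69 = 99.1 W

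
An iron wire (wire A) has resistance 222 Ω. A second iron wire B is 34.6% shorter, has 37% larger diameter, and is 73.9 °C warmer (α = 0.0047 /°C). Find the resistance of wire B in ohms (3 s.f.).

R ∝ ρL/d² with ρ ∝ (1+αΔT), so R_B/R_A = (1 − 34.6/100) × (1 + 37/100)⁻² × (1 + 0.0047×73.9)
= 0.654 × 0.5328 × 1.347 = 0.4695
R_B = 0.4695 × 222 = 104 Ω

104 Ω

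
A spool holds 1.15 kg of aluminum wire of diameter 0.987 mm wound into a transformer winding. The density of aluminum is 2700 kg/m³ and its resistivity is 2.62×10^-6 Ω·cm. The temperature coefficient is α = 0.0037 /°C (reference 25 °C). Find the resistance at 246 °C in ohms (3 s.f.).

34.7 Ω

ρ = 2.62×10^-6 Ω·cm = 2.62×10^-8 Ω·m
A = π(d/2)² = π(4.9350e-04 m)² = 7.6511e-07 m²
L = m/(density·A) = 1.15/(2700×7.6511e-07) = 556.7 m
R = ρL/A = (2.62×10^-8)(556.7)/(7.6511e-07) = 19.06 Ω
R(246 °C) = 19.06 × (1 + 0.0037×221) = 34.7 Ω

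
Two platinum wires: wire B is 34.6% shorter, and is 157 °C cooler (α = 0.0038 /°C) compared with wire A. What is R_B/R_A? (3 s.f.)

R ∝ ρL/d² with ρ ∝ (1+αΔT), so R_B/R_A = (1 − 34.6/100) × (1 − 0.0038×157)
= 0.654 × 0.4034 = 0.264

0.264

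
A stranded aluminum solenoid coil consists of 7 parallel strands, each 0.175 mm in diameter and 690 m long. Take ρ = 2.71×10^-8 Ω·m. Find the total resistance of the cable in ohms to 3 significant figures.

111 Ω

A_strand = π(8.7500e-05 m)² = 2.405e-08 m²
R_strand = ρL/A = (2.71×10^-8)(690)/(2.405e-08) = 777.4 Ω
R_total = R_strand/N = 777.4/7 = 111 Ω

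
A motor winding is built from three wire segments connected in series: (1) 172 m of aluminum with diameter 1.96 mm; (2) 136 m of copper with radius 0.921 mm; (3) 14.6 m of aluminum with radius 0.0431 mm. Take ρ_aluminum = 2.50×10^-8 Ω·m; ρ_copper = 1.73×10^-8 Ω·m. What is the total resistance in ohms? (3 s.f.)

64.9 Ω

Seg 1: A = π(d/2)² = π(9.8000e-04 m)² = 3.017e-06 m²
R_1 = (2.50×10^-8)(172)/(3.017e-06) = 1.425 Ω
Seg 2: A = πr² = π(9.2100e-04 m)² = 2.665e-06 m²
R_2 = (1.73×10^-8)(136)/(2.665e-06) = 0.8829 Ω
Seg 3: A = πr² = π(4.3100e-05 m)² = 5.836e-09 m²
R_3 = (2.50×10^-8)(14.6)/(5.836e-09) = 62.54 Ω
R_total = R_1 + R_2 + R_3 = 64.9 Ω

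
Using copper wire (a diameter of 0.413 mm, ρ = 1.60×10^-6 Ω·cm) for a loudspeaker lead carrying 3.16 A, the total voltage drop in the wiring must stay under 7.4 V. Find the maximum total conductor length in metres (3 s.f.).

19.6 m

ρ = 1.60×10^-6 Ω·cm = 1.60×10^-8 Ω·m
A = π(d/2)² = π(2.0650e-04 m)² = 1.340e-07 m²
L_max = V_max·A/(1·ρI) = (7.4)(1.340e-07)/(1.60×10^-8×3.16) = 19.6 m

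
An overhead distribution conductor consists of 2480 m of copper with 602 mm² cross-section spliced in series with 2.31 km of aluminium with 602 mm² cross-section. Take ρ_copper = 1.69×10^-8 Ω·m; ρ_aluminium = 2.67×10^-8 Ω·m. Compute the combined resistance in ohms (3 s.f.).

Segment 1: A = 602 mm² = 6.020e-04 m²
R₁ = ρL/A = (1.69×10^-8)(2480)/(6.020e-04) = 0.06962 Ω
R₂ = (2.67×10^-8)(2310)/(6.020e-04) = 0.1025 Ω
R = R₁ + R₂ = 0.172 Ω

0.172 Ω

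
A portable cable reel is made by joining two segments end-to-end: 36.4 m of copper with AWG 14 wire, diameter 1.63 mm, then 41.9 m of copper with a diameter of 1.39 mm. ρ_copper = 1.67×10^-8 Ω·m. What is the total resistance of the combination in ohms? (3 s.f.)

0.752 Ω

Segment 1: A = π(1.63/2 mm)² = π(8.1500e-04 m)² = 2.087e-06 m²
R₁ = ρL/A = (1.67×10^-8)(36.4)/(2.087e-06) = 0.2913 Ω
Segment 2: A = π(d/2)² = π(6.9500e-04 m)² = 1.517e-06 m²
R₂ = (1.67×10^-8)(41.9)/(1.517e-06) = 0.4611 Ω
R = R₁ + R₂ = 0.752 Ω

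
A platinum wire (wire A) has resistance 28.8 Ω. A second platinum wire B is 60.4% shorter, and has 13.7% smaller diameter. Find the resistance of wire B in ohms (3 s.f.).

15.3 Ω

R ∝ L/d², so R_B/R_A = (1 − 60.4/100) × (1 − 13.7/100)⁻²
= 0.396 × 1.343 = 0.5317
R_B = 0.5317 × 28.8 = 15.3 Ω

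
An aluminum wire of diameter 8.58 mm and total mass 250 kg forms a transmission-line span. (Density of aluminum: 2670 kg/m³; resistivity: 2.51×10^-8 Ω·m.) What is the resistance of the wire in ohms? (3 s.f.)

0.703 Ω

A = π(d/2)² = π(4.2900e-03 m)² = 5.7818e-05 m²
L = m/(density·A) = 250/(2670×5.7818e-05) = 1619 m
R = ρL/A = (2.51×10^-8)(1619)/(5.7818e-05) = 0.703 Ω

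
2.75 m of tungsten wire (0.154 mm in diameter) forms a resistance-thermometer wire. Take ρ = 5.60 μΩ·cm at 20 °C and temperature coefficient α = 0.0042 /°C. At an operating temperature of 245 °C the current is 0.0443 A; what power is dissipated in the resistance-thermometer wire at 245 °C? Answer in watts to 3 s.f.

0.0316 W

ρ = 5.60 μΩ·cm = 5.60×10^-8 Ω·m
A = π(d/2)² = π(7.7000e-05 m)² = 1.863e-08 m²
R₍20₎ = ρL/A = (5.60×10^-8)(2.75)/(1.863e-08) = 8.268 Ω
R₍245₎ = R₍20₎(1 + αΔT) = 8.268 × (1 + 0.0042×225) = 16.08 Ω
P = I²R = (0.0443)² × 16.08 = 0.0316 W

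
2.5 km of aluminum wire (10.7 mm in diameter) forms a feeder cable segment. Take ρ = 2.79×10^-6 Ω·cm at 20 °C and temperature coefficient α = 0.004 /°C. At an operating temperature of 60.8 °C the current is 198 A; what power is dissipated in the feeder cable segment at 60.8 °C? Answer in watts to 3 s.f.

35400 W

ρ = 2.79×10^-6 Ω·cm = 2.79×10^-8 Ω·m
A = π(d/2)² = π(5.3500e-03 m)² = 8.992e-05 m²
R₍20₎ = ρL/A = (2.79×10^-8)(2500)/(8.992e-05) = 0.7757 Ω
R₍60.8₎ = R₍20₎(1 + αΔT) = 0.7757 × (1 + 0.004×40.8) = 0.9023 Ω
P = I²R = (198)² × 0.9023 = 35400 W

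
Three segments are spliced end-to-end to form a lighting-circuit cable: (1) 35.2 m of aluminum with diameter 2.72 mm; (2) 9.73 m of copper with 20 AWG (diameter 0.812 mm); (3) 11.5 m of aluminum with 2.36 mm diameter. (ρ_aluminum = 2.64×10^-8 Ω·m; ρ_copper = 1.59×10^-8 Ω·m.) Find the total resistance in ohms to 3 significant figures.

0.528 Ω

Seg 1: A = π(d/2)² = π(1.3600e-03 m)² = 5.811e-06 m²
R_1 = (2.64×10^-8)(35.2)/(5.811e-06) = 0.1599 Ω
Seg 2: A = π(0.812/2 mm)² = π(4.0600e-04 m)² = 5.178e-07 m²
R_2 = (1.59×10^-8)(9.73)/(5.178e-07) = 0.2988 Ω
Seg 3: A = π(d/2)² = π(1.1800e-03 m)² = 4.374e-06 m²
R_3 = (2.64×10^-8)(11.5)/(4.374e-06) = 0.0694 Ω
R_total = R_1 + R_2 + R_3 = 0.528 Ω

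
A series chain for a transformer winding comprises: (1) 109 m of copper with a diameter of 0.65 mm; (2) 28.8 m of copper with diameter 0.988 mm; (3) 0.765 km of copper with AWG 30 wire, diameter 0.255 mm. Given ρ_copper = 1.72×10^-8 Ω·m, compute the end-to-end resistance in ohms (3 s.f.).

264 Ω

Seg 1: A = π(d/2)² = π(3.2500e-04 m)² = 3.318e-07 m²
R_1 = (1.72×10^-8)(109)/(3.318e-07) = 5.65 Ω
Seg 2: A = π(d/2)² = π(4.9400e-04 m)² = 7.667e-07 m²
R_2 = (1.72×10^-8)(28.8)/(7.667e-07) = 0.6461 Ω
Seg 3: A = π(0.255/2 mm)² = π(1.2750e-04 m)² = 5.107e-08 m²
R_3 = (1.72×10^-8)(765)/(5.107e-08) = 257.6 Ω
R_total = R_1 + R_2 + R_3 = 264 Ω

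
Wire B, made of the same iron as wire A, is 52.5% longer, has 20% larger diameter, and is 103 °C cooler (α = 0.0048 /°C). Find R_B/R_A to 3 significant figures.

0.535

R ∝ ρL/d² with ρ ∝ (1+αΔT), so R_B/R_A = (1 + 52.5/100) × (1 + 20/100)⁻² × (1 − 0.0048×103)
= 1.525 × 0.6944 × 0.5056 = 0.535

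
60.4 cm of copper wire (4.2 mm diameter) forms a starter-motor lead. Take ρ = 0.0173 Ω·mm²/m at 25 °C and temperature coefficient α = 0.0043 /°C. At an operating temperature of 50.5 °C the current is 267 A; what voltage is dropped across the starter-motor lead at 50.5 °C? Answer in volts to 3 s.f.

0.223 V

ρ = 0.0173 Ω·mm²/m = 1.73×10^-8 Ω·m
A = π(d/2)² = π(2.1000e-03 m)² = 1.385e-05 m²
R₍25₎ = ρL/A = (1.73×10^-8)(0.604)/(1.385e-05) = 7.542×10^-4 Ω
R₍50.5₎ = R₍25₎(1 + αΔT) = 7.542×10^-4 × (1 + 0.0043×25.5) = 8.369×10^-4 Ω
V = IR = 267 × 8.369×10^-4 = 0.223 V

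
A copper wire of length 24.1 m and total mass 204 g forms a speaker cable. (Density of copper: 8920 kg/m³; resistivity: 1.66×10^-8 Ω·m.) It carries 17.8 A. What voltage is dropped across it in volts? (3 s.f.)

A = m/(density·L) = 0.204/(8920×24.1) = 9.4896e-07 m²
R = ρL/A = (1.66×10^-8)(24.1)/(9.4896e-07) = 0.4216 Ω
V = IR = 17.8 × 0.4216 = 7.50 V

7.50 V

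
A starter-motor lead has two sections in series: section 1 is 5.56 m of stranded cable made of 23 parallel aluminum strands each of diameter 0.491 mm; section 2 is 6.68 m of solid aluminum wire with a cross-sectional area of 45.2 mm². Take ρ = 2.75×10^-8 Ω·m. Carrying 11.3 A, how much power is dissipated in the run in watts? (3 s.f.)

Section 1: A_strand = π(2.4550e-04)² = 1.893e-07 m²; R₁ = ρL/(N·A_s) = (2.75×10^-8)(5.56)/(23×1.893e-07) = 0.03511 Ω
Section 2: A = 45.2 mm² = 4.520e-05 m²
R₂ = (2.75×10^-8)(6.68)/(4.520e-05) = 0.004064 Ω
R = R₁ + R₂ = 0.03917 Ω
P = I²R = (11.3)² × 0.03917 = 5.00 W

5.00 W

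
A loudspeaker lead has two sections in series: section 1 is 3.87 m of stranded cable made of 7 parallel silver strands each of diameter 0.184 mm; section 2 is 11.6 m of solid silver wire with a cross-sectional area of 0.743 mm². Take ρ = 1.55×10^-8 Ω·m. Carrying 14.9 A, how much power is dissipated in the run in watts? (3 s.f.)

Section 1: A_strand = π(9.2000e-05)² = 2.659e-08 m²; R₁ = ρL/(N·A_s) = (1.55×10^-8)(3.87)/(7×2.659e-08) = 0.3223 Ω
Section 2: A = 0.743 mm² = 7.430e-07 m²
R₂ = (1.55×10^-8)(11.6)/(7.430e-07) = 0.242 Ω
R = R₁ + R₂ = 0.5643 Ω
P = I²R = (14.9)² × 0.5643 = 125 W

125 W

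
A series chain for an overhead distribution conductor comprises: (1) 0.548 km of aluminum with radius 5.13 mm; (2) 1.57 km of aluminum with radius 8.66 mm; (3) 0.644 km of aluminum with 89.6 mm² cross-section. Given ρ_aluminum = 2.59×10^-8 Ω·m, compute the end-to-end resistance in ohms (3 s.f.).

Seg 1: A = πr² = π(5.1300e-03 m)² = 8.268e-05 m²
R_1 = (2.59×10^-8)(548)/(8.268e-05) = 0.1717 Ω
Seg 2: A = πr² = π(8.6600e-03 m)² = 2.356e-04 m²
R_2 = (2.59×10^-8)(1570)/(2.356e-04) = 0.1726 Ω
Seg 3: A = 89.6 mm² = 8.960e-05 m²
R_3 = (2.59×10^-8)(644)/(8.960e-05) = 0.1862 Ω
R_total = R_1 + R_2 + R_3 = 0.530 Ω

0.530 Ω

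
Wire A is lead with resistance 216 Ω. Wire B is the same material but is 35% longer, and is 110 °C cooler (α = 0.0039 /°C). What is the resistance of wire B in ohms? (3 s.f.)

167 Ω

R ∝ ρL/d² with ρ ∝ (1+αΔT), so R_B/R_A = (1 + 35/100) × (1 − 0.0039×110)
= 1.35 × 0.571 = 0.7709
R_B = 0.7709 × 216 = 167 Ω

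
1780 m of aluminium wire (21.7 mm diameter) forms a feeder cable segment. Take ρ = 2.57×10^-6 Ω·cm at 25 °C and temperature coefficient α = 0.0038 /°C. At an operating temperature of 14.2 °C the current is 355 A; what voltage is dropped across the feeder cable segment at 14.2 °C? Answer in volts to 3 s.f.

42.1 V

ρ = 2.57×10^-6 Ω·cm = 2.57×10^-8 Ω·m
A = π(d/2)² = π(1.0850e-02 m)² = 3.698e-04 m²
R₍25₎ = ρL/A = (2.57×10^-8)(1780)/(3.698e-04) = 0.1237 Ω
R₍14.2₎ = R₍25₎(1 + αΔT) = 0.1237 × (1 + 0.0038×-10.8) = 0.1186 Ω
V = IR = 355 × 0.1186 = 42.1 V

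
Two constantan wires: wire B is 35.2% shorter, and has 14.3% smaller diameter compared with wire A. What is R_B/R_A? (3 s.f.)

0.882

R ∝ L/d², so R_B/R_A = (1 − 35.2/100) × (1 − 14.3/100)⁻²
= 0.648 × 1.362 = 0.882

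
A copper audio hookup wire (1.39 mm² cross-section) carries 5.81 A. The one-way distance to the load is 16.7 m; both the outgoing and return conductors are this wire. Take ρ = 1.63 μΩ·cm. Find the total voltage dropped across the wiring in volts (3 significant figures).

2.28 V

ρ = 1.63 μΩ·cm = 1.63×10^-8 Ω·m
A = 1.39 mm² = 1.390e-06 m²
Total conductor length (both ways) L = 2 × 16.7 = 33.4 m
R = ρL/A = (1.63×10^-8)(33.4)/(1.390e-06) = 0.3917 Ω
V = IR = 5.81 × 0.3917 = 2.28 V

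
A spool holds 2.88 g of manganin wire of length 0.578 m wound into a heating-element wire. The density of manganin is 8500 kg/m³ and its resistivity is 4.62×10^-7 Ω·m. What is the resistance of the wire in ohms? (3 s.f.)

A = m/(density·L) = 0.00288/(8500×0.578) = 5.8620e-07 m²
R = ρL/A = (4.62×10^-7)(0.578)/(5.8620e-07) = 0.456 Ω

0.456 Ω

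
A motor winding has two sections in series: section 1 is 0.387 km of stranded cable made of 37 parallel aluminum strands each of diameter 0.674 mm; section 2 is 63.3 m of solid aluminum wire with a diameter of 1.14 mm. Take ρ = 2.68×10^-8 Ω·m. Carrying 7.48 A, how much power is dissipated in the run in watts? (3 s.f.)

Section 1: A_strand = π(3.3700e-04)² = 3.568e-07 m²; R₁ = ρL/(N·A_s) = (2.68×10^-8)(387)/(37×3.568e-07) = 0.7857 Ω
Section 2: A = π(d/2)² = π(5.7000e-04 m)² = 1.021e-06 m²
R₂ = (2.68×10^-8)(63.3)/(1.021e-06) = 1.662 Ω
R = R₁ + R₂ = 2.448 Ω
P = I²R = (7.48)² × 2.448 = 137 W

137 W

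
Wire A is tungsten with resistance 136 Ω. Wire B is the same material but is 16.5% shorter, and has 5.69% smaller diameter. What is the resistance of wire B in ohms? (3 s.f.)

R ∝ L/d², so R_B/R_A = (1 − 16.5/100) × (1 − 5.69/100)⁻²
= 0.835 × 1.124 = 0.9388
R_B = 0.9388 × 136 = 128 Ω

128 Ω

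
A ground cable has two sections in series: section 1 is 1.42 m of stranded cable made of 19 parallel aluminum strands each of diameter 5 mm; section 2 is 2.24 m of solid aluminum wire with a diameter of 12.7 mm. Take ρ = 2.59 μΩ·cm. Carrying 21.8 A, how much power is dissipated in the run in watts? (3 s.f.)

0.265 W

ρ = 2.59 μΩ·cm = 2.59×10^-8 Ω·m
Section 1: A_strand = π(2.5000e-03)² = 1.963e-05 m²; R₁ = ρL/(N·A_s) = (2.59×10^-8)(1.42)/(19×1.963e-05) = 9.858×10^-5 Ω
Section 2: A = π(d/2)² = π(6.3500e-03 m)² = 1.267e-04 m²
R₂ = (2.59×10^-8)(2.24)/(1.267e-04) = 4.580×10^-4 Ω
R = R₁ + R₂ = 5.566×10^-4 Ω
P = I²R = (21.8)² × 5.566×10^-4 = 0.265 W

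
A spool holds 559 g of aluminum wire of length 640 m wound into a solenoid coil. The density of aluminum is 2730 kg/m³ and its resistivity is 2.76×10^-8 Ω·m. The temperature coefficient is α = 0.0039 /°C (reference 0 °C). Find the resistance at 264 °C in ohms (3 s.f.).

A = m/(density·L) = 0.559/(2730×640) = 3.1994e-07 m²
R = ρL/A = (2.76×10^-8)(640)/(3.1994e-07) = 55.21 Ω
R(264 °C) = 55.21 × (1 + 0.0039×264) = 112 Ω

112 Ω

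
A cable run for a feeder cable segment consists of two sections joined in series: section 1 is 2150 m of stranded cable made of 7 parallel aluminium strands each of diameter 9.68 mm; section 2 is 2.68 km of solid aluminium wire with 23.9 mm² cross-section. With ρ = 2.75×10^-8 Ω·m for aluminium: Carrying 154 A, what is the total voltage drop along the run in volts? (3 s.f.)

Section 1: A_strand = π(4.8400e-03)² = 7.359e-05 m²; R₁ = ρL/(N·A_s) = (2.75×10^-8)(2150)/(7×7.359e-05) = 0.1148 Ω
Section 2: A = 23.9 mm² = 2.390e-05 m²
R₂ = (2.75×10^-8)(2680)/(2.390e-05) = 3.084 Ω
R = R₁ + R₂ = 3.198 Ω
V = IR = 154 × 3.198 = 493 V

493 V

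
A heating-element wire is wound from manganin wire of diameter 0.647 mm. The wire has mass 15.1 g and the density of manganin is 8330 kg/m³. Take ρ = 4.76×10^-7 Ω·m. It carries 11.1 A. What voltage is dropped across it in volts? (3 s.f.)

A = π(d/2)² = π(3.2350e-04 m)² = 3.2877e-07 m²
L = m/(density·A) = 0.0151/(8330×3.2877e-07) = 5.514 m
R = ρL/A = (4.76×10^-7)(5.514)/(3.2877e-07) = 7.983 Ω
V = IR = 11.1 × 7.983 = 88.6 V

88.6 V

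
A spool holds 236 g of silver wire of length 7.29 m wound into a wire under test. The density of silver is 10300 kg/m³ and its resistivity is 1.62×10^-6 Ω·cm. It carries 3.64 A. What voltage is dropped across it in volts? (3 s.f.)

0.137 V

ρ = 1.62×10^-6 Ω·cm = 1.62×10^-8 Ω·m
A = m/(density·L) = 0.236/(10300×7.29) = 3.1430e-06 m²
R = ρL/A = (1.62×10^-8)(7.29)/(3.1430e-06) = 0.03757 Ω
V = IR = 3.64 × 0.03757 = 0.137 V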